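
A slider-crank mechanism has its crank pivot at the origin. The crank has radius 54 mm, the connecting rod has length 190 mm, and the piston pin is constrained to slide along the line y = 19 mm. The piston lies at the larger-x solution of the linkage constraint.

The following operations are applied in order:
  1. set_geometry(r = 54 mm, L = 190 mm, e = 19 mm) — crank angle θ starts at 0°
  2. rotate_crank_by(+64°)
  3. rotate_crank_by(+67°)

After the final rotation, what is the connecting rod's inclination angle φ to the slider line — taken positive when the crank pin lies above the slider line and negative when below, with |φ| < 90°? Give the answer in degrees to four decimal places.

6.5746

set_geometry: r = 54 mm, L = 190 mm, e = 19 mm; θ ← 0°
rotate_crank_by(+64°): θ ← 0° +64° = 64°
rotate_crank_by(+67°): θ ← 64° +67° = 131°
crank pin P = (r cos θ, r sin θ) = (-35.427188, 40.754317)
h = r sin θ − e = 40.754317 − 19 = 21.754317
sin φ = h / L = 21.754317 / 190 = 0.11449641
φ = arcsin(0.11449641) = 6.574579°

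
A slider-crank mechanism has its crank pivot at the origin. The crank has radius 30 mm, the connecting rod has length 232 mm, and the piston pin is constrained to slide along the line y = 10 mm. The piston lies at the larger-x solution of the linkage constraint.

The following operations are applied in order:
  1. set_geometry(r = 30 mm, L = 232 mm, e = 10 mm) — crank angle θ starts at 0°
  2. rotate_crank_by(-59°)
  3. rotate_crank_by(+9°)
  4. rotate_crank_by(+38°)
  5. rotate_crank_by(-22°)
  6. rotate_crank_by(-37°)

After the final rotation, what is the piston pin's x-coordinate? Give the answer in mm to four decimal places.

set_geometry: r = 30 mm, L = 232 mm, e = 10 mm; θ ← 0°
rotate_crank_by(-59°): θ ← 0° -59° = -59°
rotate_crank_by(+9°): θ ← -59° +9° = -50°
rotate_crank_by(+38°): θ ← -50° +38° = -12°
rotate_crank_by(-22°): θ ← -12° -22° = -34°
rotate_crank_by(-37°): θ ← -34° -37° = -71°
crank pin P = (r cos θ, r sin θ) = (9.767045, -28.365557)
h = r sin θ − e = -28.365557 − 10 = -38.365557
x = r cos θ + √(L² − h²) = 9.767045 + √(53824.0 − 1471.9160) = 9.767045 + 228.805778 = 238.572823

238.5728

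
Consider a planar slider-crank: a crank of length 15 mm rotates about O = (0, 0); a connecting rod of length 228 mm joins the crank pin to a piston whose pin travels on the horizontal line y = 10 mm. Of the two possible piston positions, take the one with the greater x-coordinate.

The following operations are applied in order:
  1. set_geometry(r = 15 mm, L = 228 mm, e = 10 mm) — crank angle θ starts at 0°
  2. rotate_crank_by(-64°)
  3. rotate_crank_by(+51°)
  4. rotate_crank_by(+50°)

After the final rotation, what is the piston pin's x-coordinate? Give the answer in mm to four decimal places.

set_geometry: r = 15 mm, L = 228 mm, e = 10 mm; θ ← 0°
rotate_crank_by(-64°): θ ← 0° -64° = -64°
rotate_crank_by(+51°): θ ← -64° +51° = -13°
rotate_crank_by(+50°): θ ← -13° +50° = 37°
crank pin P = (r cos θ, r sin θ) = (11.979533, 9.027225)
h = r sin θ − e = 9.027225 − 10 = -0.972775
x = r cos θ + √(L² − h²) = 11.979533 + √(51984.0 − 0.9463) = 11.979533 + 227.997925 = 239.977457

239.9775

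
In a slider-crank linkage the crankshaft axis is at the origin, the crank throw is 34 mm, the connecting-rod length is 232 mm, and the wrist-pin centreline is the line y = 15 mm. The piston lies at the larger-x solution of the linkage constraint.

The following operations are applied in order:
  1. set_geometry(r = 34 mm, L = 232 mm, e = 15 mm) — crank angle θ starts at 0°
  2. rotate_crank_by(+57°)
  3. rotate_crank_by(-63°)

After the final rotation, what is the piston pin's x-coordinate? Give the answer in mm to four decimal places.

set_geometry: r = 34 mm, L = 232 mm, e = 15 mm; θ ← 0°
rotate_crank_by(+57°): θ ← 0° +57° = 57°
rotate_crank_by(-63°): θ ← 57° -63° = -6°
crank pin P = (r cos θ, r sin θ) = (33.813744, -3.553968)
h = r sin θ − e = -3.553968 − 15 = -18.553968
x = r cos θ + √(L² − h²) = 33.813744 + √(53824.0 − 344.2497) = 33.813744 + 231.256892 = 265.070637

265.0706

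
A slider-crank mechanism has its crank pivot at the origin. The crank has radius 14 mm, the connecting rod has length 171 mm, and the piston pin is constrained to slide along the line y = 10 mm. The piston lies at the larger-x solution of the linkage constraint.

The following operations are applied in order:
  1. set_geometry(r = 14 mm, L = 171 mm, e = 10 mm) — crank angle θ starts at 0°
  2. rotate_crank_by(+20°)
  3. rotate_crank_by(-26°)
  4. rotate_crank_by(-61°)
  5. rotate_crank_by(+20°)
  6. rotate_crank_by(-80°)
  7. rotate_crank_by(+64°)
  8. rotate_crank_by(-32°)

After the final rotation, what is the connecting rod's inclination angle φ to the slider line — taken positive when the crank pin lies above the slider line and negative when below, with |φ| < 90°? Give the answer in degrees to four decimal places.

set_geometry: r = 14 mm, L = 171 mm, e = 10 mm; θ ← 0°
rotate_crank_by(+20°): θ ← 0° +20° = 20°
rotate_crank_by(-26°): θ ← 20° -26° = -6°
rotate_crank_by(-61°): θ ← -6° -61° = -67°
rotate_crank_by(+20°): θ ← -67° +20° = -47°
rotate_crank_by(-80°): θ ← -47° -80° = -127°
rotate_crank_by(+64°): θ ← -127° +64° = -63°
rotate_crank_by(-32°): θ ← -63° -32° = -95°
crank pin P = (r cos θ, r sin θ) = (-1.220180, -13.946726)
h = r sin θ − e = -13.946726 − 10 = -23.946726
sin φ = h / L = -23.946726 / 171 = -0.14003933
φ = arcsin(-0.14003933) = -8.050122°

-8.0501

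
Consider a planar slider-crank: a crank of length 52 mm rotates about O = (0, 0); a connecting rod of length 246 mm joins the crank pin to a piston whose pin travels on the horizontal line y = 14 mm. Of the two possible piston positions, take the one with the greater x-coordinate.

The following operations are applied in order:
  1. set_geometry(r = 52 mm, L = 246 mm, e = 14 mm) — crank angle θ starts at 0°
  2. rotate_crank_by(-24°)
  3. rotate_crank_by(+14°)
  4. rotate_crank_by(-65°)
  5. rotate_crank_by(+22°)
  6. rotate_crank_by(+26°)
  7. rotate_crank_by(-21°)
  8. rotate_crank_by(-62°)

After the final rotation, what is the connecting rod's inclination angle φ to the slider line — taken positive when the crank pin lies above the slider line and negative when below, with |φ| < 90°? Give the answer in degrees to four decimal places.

-14.8059

set_geometry: r = 52 mm, L = 246 mm, e = 14 mm; θ ← 0°
rotate_crank_by(-24°): θ ← 0° -24° = -24°
rotate_crank_by(+14°): θ ← -24° +14° = -10°
rotate_crank_by(-65°): θ ← -10° -65° = -75°
rotate_crank_by(+22°): θ ← -75° +22° = -53°
rotate_crank_by(+26°): θ ← -53° +26° = -27°
rotate_crank_by(-21°): θ ← -27° -21° = -48°
rotate_crank_by(-62°): θ ← -48° -62° = -110°
crank pin P = (r cos θ, r sin θ) = (-17.785047, -48.864016)
h = r sin θ − e = -48.864016 − 14 = -62.864016
sin φ = h / L = -62.864016 / 246 = -0.25554478
φ = arcsin(-0.25554478) = -14.805868°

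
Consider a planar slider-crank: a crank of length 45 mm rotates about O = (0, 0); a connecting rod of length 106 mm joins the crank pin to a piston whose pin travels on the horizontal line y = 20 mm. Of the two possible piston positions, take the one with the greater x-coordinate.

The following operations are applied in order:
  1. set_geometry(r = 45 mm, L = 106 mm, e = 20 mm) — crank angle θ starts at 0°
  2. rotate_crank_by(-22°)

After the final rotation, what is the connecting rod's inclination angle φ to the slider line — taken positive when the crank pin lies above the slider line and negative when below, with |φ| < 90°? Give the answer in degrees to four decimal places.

set_geometry: r = 45 mm, L = 106 mm, e = 20 mm; θ ← 0°
rotate_crank_by(-22°): θ ← 0° -22° = -22°
crank pin P = (r cos θ, r sin θ) = (41.723273, -16.857297)
h = r sin θ − e = -16.857297 − 20 = -36.857297
sin φ = h / L = -36.857297 / 106 = -0.34771035
φ = arcsin(-0.34771035) = -20.347333°

-20.3473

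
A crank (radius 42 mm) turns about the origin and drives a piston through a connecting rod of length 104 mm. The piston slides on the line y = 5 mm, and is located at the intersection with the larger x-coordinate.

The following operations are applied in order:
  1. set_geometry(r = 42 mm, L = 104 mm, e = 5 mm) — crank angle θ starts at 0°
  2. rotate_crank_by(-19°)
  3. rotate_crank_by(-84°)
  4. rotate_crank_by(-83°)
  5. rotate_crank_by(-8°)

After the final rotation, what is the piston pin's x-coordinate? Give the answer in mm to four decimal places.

set_geometry: r = 42 mm, L = 104 mm, e = 5 mm; θ ← 0°
rotate_crank_by(-19°): θ ← 0° -19° = -19°
rotate_crank_by(-84°): θ ← -19° -84° = -103°
rotate_crank_by(-83°): θ ← -103° -83° = -186°
rotate_crank_by(-8°): θ ← -186° -8° = -194°
crank pin P = (r cos θ, r sin θ) = (-40.752421, 10.160720)
h = r sin θ − e = 10.160720 − 5 = 5.160720
x = r cos θ + √(L² − h²) = -40.752421 + √(10816.0 − 26.6330) = -40.752421 + 103.871878 = 63.119457

63.1195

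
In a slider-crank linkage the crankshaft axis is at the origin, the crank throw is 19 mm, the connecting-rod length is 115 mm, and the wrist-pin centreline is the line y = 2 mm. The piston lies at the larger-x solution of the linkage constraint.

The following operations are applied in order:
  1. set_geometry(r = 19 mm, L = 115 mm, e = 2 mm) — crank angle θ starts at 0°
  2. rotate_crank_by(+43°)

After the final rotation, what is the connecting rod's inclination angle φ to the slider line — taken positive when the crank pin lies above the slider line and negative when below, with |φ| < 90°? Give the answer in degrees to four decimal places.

set_geometry: r = 19 mm, L = 115 mm, e = 2 mm; θ ← 0°
rotate_crank_by(+43°): θ ← 0° +43° = 43°
crank pin P = (r cos θ, r sin θ) = (13.895720, 12.957969)
h = r sin θ − e = 12.957969 − 2 = 10.957969
sin φ = h / L = 10.957969 / 115 = 0.09528669
φ = arcsin(0.09528669) = 5.467821°

5.4678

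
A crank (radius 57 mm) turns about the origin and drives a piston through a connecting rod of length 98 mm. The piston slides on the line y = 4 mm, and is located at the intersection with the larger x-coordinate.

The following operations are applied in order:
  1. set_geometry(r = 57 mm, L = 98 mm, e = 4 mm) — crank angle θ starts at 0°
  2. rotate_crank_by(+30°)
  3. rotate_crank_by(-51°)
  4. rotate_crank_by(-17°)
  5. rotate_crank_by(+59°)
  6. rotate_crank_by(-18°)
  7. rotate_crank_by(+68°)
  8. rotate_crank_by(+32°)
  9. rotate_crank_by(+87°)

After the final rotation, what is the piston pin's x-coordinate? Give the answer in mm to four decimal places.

40.8755

set_geometry: r = 57 mm, L = 98 mm, e = 4 mm; θ ← 0°
rotate_crank_by(+30°): θ ← 0° +30° = 30°
rotate_crank_by(-51°): θ ← 30° -51° = -21°
rotate_crank_by(-17°): θ ← -21° -17° = -38°
rotate_crank_by(+59°): θ ← -38° +59° = 21°
rotate_crank_by(-18°): θ ← 21° -18° = 3°
rotate_crank_by(+68°): θ ← 3° +68° = 71°
rotate_crank_by(+32°): θ ← 71° +32° = 103°
rotate_crank_by(+87°): θ ← 103° +87° = 190°
crank pin P = (r cos θ, r sin θ) = (-56.134042, -9.897946)
h = r sin θ − e = -9.897946 − 4 = -13.897946
x = r cos θ + √(L² − h²) = -56.134042 + √(9604.0 − 193.1529) = -56.134042 + 97.009521 = 40.875479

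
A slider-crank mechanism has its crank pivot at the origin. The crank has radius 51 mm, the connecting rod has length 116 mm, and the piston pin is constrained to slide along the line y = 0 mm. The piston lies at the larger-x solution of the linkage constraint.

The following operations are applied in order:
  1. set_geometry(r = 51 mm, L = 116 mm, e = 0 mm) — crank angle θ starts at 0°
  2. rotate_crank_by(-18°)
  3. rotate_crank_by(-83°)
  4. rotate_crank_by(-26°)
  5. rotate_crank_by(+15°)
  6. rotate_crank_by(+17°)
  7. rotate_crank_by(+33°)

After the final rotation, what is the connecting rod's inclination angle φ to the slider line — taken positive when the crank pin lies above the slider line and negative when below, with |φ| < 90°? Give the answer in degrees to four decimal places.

-22.8421

set_geometry: r = 51 mm, L = 116 mm, e = 0 mm; θ ← 0°
rotate_crank_by(-18°): θ ← 0° -18° = -18°
rotate_crank_by(-83°): θ ← -18° -83° = -101°
rotate_crank_by(-26°): θ ← -101° -26° = -127°
rotate_crank_by(+15°): θ ← -127° +15° = -112°
rotate_crank_by(+17°): θ ← -112° +17° = -95°
rotate_crank_by(+33°): θ ← -95° +33° = -62°
crank pin P = (r cos θ, r sin θ) = (23.943050, -45.030327)
h = r sin θ − e = -45.030327 − 0 = -45.030327
sin φ = h / L = -45.030327 / 116 = -0.38819248
φ = arcsin(-0.38819248) = -22.842077°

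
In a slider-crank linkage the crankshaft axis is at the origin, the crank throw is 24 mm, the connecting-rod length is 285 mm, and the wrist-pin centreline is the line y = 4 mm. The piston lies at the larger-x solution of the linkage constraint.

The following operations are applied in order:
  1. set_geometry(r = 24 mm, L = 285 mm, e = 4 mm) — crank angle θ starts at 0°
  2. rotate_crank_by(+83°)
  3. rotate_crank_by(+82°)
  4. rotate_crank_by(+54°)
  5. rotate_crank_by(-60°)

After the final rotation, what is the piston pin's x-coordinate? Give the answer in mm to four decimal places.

262.5569

set_geometry: r = 24 mm, L = 285 mm, e = 4 mm; θ ← 0°
rotate_crank_by(+83°): θ ← 0° +83° = 83°
rotate_crank_by(+82°): θ ← 83° +82° = 165°
rotate_crank_by(+54°): θ ← 165° +54° = 219°
rotate_crank_by(-60°): θ ← 219° -60° = 159°
crank pin P = (r cos θ, r sin θ) = (-22.405930, 8.600831)
h = r sin θ − e = 8.600831 − 4 = 4.600831
x = r cos θ + √(L² − h²) = -22.405930 + √(81225.0 − 21.1676) = -22.405930 + 284.962861 = 262.556931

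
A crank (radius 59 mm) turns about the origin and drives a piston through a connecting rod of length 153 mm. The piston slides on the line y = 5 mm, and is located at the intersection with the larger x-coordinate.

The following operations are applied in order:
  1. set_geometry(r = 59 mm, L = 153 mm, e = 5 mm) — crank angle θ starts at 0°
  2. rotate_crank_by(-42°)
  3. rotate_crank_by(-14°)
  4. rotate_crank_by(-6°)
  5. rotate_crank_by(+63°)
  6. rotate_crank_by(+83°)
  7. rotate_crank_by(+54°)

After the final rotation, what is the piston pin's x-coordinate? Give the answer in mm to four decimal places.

set_geometry: r = 59 mm, L = 153 mm, e = 5 mm; θ ← 0°
rotate_crank_by(-42°): θ ← 0° -42° = -42°
rotate_crank_by(-14°): θ ← -42° -14° = -56°
rotate_crank_by(-6°): θ ← -56° -6° = -62°
rotate_crank_by(+63°): θ ← -62° +63° = 1°
rotate_crank_by(+83°): θ ← 1° +83° = 84°
rotate_crank_by(+54°): θ ← 84° +54° = 138°
crank pin P = (r cos θ, r sin θ) = (-43.845545, 39.478706)
h = r sin θ − e = 39.478706 − 5 = 34.478706
x = r cos θ + √(L² − h²) = -43.845545 + √(23409.0 − 1188.7812) = -43.845545 + 149.064479 = 105.218934

105.2189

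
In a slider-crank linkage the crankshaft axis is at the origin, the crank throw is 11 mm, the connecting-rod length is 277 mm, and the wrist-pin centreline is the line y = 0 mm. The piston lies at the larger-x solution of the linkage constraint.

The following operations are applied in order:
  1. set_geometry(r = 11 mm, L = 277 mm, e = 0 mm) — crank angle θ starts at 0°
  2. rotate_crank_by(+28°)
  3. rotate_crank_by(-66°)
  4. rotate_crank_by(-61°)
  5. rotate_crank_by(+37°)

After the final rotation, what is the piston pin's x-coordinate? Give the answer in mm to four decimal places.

set_geometry: r = 11 mm, L = 277 mm, e = 0 mm; θ ← 0°
rotate_crank_by(+28°): θ ← 0° +28° = 28°
rotate_crank_by(-66°): θ ← 28° -66° = -38°
rotate_crank_by(-61°): θ ← -38° -61° = -99°
rotate_crank_by(+37°): θ ← -99° +37° = -62°
crank pin P = (r cos θ, r sin θ) = (5.164187, -9.712424)
h = r sin θ − e = -9.712424 − 0 = -9.712424
x = r cos θ + √(L² − h²) = 5.164187 + √(76729.0 − 94.3312) = 5.164187 + 276.829675 = 281.993862

281.9939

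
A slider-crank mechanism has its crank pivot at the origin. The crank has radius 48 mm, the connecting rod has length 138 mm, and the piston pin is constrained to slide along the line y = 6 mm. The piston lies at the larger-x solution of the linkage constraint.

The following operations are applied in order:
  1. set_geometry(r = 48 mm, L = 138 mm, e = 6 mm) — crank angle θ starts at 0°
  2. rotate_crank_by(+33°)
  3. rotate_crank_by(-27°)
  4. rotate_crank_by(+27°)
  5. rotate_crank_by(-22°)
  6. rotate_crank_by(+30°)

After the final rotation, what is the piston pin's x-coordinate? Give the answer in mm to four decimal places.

171.8513

set_geometry: r = 48 mm, L = 138 mm, e = 6 mm; θ ← 0°
rotate_crank_by(+33°): θ ← 0° +33° = 33°
rotate_crank_by(-27°): θ ← 33° -27° = 6°
rotate_crank_by(+27°): θ ← 6° +27° = 33°
rotate_crank_by(-22°): θ ← 33° -22° = 11°
rotate_crank_by(+30°): θ ← 11° +30° = 41°
crank pin P = (r cos θ, r sin θ) = (36.226060, 31.490833)
h = r sin θ − e = 31.490833 − 6 = 25.490833
x = r cos θ + √(L² − h²) = 36.226060 + √(19044.0 − 649.7826) = 36.226060 + 135.625283 = 171.851343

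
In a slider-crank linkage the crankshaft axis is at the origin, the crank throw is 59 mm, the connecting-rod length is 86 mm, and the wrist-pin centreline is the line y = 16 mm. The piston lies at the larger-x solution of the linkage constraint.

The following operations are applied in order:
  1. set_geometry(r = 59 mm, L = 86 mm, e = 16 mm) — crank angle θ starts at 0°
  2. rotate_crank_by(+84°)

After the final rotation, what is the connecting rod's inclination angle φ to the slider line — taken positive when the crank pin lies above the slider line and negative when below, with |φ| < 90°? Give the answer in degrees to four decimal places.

29.7517

set_geometry: r = 59 mm, L = 86 mm, e = 16 mm; θ ← 0°
rotate_crank_by(+84°): θ ← 0° +84° = 84°
crank pin P = (r cos θ, r sin θ) = (6.167179, 58.676792)
h = r sin θ − e = 58.676792 − 16 = 42.676792
sin φ = h / L = 42.676792 / 86 = 0.49624177
φ = arcsin(0.49624177) = 29.751667°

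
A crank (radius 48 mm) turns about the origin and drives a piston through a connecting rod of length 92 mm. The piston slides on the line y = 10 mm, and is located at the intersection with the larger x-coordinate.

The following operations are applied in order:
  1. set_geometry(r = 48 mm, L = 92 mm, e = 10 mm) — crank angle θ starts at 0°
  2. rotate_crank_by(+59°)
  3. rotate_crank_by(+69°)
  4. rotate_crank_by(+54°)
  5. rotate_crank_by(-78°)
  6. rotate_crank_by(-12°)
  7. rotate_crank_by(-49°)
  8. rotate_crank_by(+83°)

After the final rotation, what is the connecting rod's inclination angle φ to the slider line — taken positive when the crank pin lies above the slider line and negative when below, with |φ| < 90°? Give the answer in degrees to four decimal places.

18.2643

set_geometry: r = 48 mm, L = 92 mm, e = 10 mm; θ ← 0°
rotate_crank_by(+59°): θ ← 0° +59° = 59°
rotate_crank_by(+69°): θ ← 59° +69° = 128°
rotate_crank_by(+54°): θ ← 128° +54° = 182°
rotate_crank_by(-78°): θ ← 182° -78° = 104°
rotate_crank_by(-12°): θ ← 104° -12° = 92°
rotate_crank_by(-49°): θ ← 92° -49° = 43°
rotate_crank_by(+83°): θ ← 43° +83° = 126°
crank pin P = (r cos θ, r sin θ) = (-28.213692, 38.832816)
h = r sin θ − e = 38.832816 − 10 = 28.832816
sin φ = h / L = 28.832816 / 92 = 0.31340017
φ = arcsin(0.31340017) = 18.264261°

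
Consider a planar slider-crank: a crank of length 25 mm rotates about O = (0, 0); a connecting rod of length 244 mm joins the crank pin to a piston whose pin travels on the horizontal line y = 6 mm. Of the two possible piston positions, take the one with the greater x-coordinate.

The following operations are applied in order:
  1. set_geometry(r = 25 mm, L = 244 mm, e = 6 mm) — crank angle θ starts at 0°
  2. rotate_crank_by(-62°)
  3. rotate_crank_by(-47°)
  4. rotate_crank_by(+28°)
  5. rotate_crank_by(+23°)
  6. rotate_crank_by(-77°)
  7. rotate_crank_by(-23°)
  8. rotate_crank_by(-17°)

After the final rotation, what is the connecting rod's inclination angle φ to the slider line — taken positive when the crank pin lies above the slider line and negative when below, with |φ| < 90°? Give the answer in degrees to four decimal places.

-1.9209

set_geometry: r = 25 mm, L = 244 mm, e = 6 mm; θ ← 0°
rotate_crank_by(-62°): θ ← 0° -62° = -62°
rotate_crank_by(-47°): θ ← -62° -47° = -109°
rotate_crank_by(+28°): θ ← -109° +28° = -81°
rotate_crank_by(+23°): θ ← -81° +23° = -58°
rotate_crank_by(-77°): θ ← -58° -77° = -135°
rotate_crank_by(-23°): θ ← -135° -23° = -158°
rotate_crank_by(-17°): θ ← -158° -17° = -175°
crank pin P = (r cos θ, r sin θ) = (-24.904867, -2.178894)
h = r sin θ − e = -2.178894 − 6 = -8.178894
sin φ = h / L = -8.178894 / 244 = -0.03352006
φ = arcsin(-0.03352006) = -1.920918°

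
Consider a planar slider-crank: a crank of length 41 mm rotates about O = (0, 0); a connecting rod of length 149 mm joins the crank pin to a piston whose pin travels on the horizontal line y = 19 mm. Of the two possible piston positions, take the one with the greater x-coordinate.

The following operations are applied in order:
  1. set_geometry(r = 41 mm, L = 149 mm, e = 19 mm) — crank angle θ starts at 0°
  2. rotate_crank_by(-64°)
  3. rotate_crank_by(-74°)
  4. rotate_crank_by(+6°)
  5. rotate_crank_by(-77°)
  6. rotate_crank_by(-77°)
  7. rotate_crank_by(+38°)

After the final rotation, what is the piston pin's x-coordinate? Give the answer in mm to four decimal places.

132.4229

set_geometry: r = 41 mm, L = 149 mm, e = 19 mm; θ ← 0°
rotate_crank_by(-64°): θ ← 0° -64° = -64°
rotate_crank_by(-74°): θ ← -64° -74° = -138°
rotate_crank_by(+6°): θ ← -138° +6° = -132°
rotate_crank_by(-77°): θ ← -132° -77° = -209°
rotate_crank_by(-77°): θ ← -209° -77° = -286°
rotate_crank_by(+38°): θ ← -286° +38° = -248°
crank pin P = (r cos θ, r sin θ) = (-15.358870, 38.014538)
h = r sin θ − e = 38.014538 − 19 = 19.014538
x = r cos θ + √(L² − h²) = -15.358870 + √(22201.0 − 361.5527) = -15.358870 + 147.781756 = 132.422885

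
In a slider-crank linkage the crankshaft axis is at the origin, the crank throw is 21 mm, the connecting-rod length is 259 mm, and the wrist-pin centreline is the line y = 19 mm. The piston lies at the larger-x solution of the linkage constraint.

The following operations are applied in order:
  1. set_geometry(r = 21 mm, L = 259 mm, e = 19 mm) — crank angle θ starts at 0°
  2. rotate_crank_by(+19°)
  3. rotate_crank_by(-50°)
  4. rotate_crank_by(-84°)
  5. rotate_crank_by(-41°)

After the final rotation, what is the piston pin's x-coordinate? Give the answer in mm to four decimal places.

238.3470

set_geometry: r = 21 mm, L = 259 mm, e = 19 mm; θ ← 0°
rotate_crank_by(+19°): θ ← 0° +19° = 19°
rotate_crank_by(-50°): θ ← 19° -50° = -31°
rotate_crank_by(-84°): θ ← -31° -84° = -115°
rotate_crank_by(-41°): θ ← -115° -41° = -156°
crank pin P = (r cos θ, r sin θ) = (-19.184455, -8.541470)
h = r sin θ − e = -8.541470 − 19 = -27.541470
x = r cos θ + √(L² − h²) = -19.184455 + √(67081.0 − 758.5325) = -19.184455 + 257.531488 = 238.347034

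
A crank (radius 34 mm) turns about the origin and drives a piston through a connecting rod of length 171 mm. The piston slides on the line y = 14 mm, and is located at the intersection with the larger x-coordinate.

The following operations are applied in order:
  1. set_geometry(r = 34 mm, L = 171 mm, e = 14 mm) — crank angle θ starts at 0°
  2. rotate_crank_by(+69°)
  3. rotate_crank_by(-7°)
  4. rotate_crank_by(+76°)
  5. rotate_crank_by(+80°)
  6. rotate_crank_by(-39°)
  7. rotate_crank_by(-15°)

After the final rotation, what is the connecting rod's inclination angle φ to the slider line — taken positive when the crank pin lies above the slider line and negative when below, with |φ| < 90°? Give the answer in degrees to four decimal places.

set_geometry: r = 34 mm, L = 171 mm, e = 14 mm; θ ← 0°
rotate_crank_by(+69°): θ ← 0° +69° = 69°
rotate_crank_by(-7°): θ ← 69° -7° = 62°
rotate_crank_by(+76°): θ ← 62° +76° = 138°
rotate_crank_by(+80°): θ ← 138° +80° = 218°
rotate_crank_by(-39°): θ ← 218° -39° = 179°
rotate_crank_by(-15°): θ ← 179° -15° = 164°
crank pin P = (r cos θ, r sin θ) = (-32.682898, 9.371670)
h = r sin θ − e = 9.371670 − 14 = -4.628330
sin φ = h / L = -4.628330 / 171 = -0.02706626
φ = arcsin(-0.02706626) = -1.550972°

-1.5510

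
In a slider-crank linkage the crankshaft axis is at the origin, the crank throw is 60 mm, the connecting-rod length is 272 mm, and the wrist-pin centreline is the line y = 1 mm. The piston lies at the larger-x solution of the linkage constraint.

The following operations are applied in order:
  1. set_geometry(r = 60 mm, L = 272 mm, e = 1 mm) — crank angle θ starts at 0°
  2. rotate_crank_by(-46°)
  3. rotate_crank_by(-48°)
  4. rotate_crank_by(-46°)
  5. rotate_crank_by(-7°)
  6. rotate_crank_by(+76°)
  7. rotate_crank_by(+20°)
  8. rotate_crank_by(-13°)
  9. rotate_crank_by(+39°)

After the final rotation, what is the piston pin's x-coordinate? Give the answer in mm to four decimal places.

325.0984

set_geometry: r = 60 mm, L = 272 mm, e = 1 mm; θ ← 0°
rotate_crank_by(-46°): θ ← 0° -46° = -46°
rotate_crank_by(-48°): θ ← -46° -48° = -94°
rotate_crank_by(-46°): θ ← -94° -46° = -140°
rotate_crank_by(-7°): θ ← -140° -7° = -147°
rotate_crank_by(+76°): θ ← -147° +76° = -71°
rotate_crank_by(+20°): θ ← -71° +20° = -51°
rotate_crank_by(-13°): θ ← -51° -13° = -64°
rotate_crank_by(+39°): θ ← -64° +39° = -25°
crank pin P = (r cos θ, r sin θ) = (54.378467, -25.357096)
h = r sin θ − e = -25.357096 − 1 = -26.357096
x = r cos θ + √(L² − h²) = 54.378467 + √(73984.0 − 694.6965) = 54.378467 + 270.719972 = 325.098440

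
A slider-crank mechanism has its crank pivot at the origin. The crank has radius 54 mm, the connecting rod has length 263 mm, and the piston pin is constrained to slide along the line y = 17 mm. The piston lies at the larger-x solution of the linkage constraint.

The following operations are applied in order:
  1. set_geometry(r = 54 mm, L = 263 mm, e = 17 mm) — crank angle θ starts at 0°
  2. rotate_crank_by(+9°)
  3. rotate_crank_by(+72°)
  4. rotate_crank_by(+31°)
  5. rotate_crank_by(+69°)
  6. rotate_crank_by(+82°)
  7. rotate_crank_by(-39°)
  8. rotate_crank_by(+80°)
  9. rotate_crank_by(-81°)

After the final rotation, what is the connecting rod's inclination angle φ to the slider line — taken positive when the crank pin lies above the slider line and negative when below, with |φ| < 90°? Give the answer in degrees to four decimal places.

set_geometry: r = 54 mm, L = 263 mm, e = 17 mm; θ ← 0°
rotate_crank_by(+9°): θ ← 0° +9° = 9°
rotate_crank_by(+72°): θ ← 9° +72° = 81°
rotate_crank_by(+31°): θ ← 81° +31° = 112°
rotate_crank_by(+69°): θ ← 112° +69° = 181°
rotate_crank_by(+82°): θ ← 181° +82° = 263°
rotate_crank_by(-39°): θ ← 263° -39° = 224°
rotate_crank_by(+80°): θ ← 224° +80° = 304°
rotate_crank_by(-81°): θ ← 304° -81° = 223°
crank pin P = (r cos θ, r sin θ) = (-39.493100, -36.827911)
h = r sin θ − e = -36.827911 − 17 = -53.827911
sin φ = h / L = -53.827911 / 263 = -0.20466886
φ = arcsin(-0.20466886) = -11.810115°

-11.8101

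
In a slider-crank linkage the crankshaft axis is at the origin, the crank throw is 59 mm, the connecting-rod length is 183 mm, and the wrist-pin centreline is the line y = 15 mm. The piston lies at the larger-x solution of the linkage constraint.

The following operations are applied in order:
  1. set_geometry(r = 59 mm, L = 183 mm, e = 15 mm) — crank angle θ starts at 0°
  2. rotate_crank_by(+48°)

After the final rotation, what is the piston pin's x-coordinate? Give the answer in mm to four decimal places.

220.1910

set_geometry: r = 59 mm, L = 183 mm, e = 15 mm; θ ← 0°
rotate_crank_by(+48°): θ ← 0° +48° = 48°
crank pin P = (r cos θ, r sin θ) = (39.478706, 43.845545)
h = r sin θ − e = 43.845545 − 15 = 28.845545
x = r cos θ + √(L² − h²) = 39.478706 + √(33489.0 − 832.0654) = 39.478706 + 180.712298 = 220.191004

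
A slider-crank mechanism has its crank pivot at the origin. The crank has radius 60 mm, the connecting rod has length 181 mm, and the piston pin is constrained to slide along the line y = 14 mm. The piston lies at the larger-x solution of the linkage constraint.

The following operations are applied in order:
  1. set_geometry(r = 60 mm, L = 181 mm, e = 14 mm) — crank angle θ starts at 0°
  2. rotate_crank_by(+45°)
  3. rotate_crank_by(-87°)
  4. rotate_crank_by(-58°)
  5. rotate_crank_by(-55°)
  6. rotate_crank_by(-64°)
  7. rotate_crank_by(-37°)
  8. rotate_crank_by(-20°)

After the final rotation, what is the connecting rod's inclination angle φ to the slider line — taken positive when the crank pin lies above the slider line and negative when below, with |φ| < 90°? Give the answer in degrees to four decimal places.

14.6153

set_geometry: r = 60 mm, L = 181 mm, e = 14 mm; θ ← 0°
rotate_crank_by(+45°): θ ← 0° +45° = 45°
rotate_crank_by(-87°): θ ← 45° -87° = -42°
rotate_crank_by(-58°): θ ← -42° -58° = -100°
rotate_crank_by(-55°): θ ← -100° -55° = -155°
rotate_crank_by(-64°): θ ← -155° -64° = -219°
rotate_crank_by(-37°): θ ← -219° -37° = -256°
rotate_crank_by(-20°): θ ← -256° -20° = -276°
crank pin P = (r cos θ, r sin θ) = (6.271708, 59.671314)
h = r sin θ − e = 59.671314 − 14 = 45.671314
sin φ = h / L = 45.671314 / 181 = 0.25232770
φ = arcsin(0.25232770) = 14.615296°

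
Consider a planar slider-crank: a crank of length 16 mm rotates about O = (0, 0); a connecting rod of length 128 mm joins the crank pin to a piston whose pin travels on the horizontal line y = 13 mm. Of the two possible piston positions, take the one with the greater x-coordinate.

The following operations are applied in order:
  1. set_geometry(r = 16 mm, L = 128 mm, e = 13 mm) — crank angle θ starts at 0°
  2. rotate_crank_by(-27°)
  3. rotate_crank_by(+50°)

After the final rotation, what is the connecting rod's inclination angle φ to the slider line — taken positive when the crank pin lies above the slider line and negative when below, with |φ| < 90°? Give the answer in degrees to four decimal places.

-3.0221

set_geometry: r = 16 mm, L = 128 mm, e = 13 mm; θ ← 0°
rotate_crank_by(-27°): θ ← 0° -27° = -27°
rotate_crank_by(+50°): θ ← -27° +50° = 23°
crank pin P = (r cos θ, r sin θ) = (14.728078, 6.251698)
h = r sin θ − e = 6.251698 − 13 = -6.748302
sin φ = h / L = -6.748302 / 128 = -0.05272111
φ = arcsin(-0.05272111) = -3.022098°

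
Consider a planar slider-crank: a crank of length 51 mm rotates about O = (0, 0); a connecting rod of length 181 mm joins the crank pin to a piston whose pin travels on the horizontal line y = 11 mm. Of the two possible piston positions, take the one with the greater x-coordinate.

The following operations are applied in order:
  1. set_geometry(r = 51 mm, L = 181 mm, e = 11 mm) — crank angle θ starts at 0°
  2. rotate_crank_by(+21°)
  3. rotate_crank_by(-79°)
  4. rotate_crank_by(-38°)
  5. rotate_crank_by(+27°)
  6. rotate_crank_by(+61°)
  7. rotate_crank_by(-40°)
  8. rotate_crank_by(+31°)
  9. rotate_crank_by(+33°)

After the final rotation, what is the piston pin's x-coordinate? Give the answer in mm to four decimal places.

229.9985

set_geometry: r = 51 mm, L = 181 mm, e = 11 mm; θ ← 0°
rotate_crank_by(+21°): θ ← 0° +21° = 21°
rotate_crank_by(-79°): θ ← 21° -79° = -58°
rotate_crank_by(-38°): θ ← -58° -38° = -96°
rotate_crank_by(+27°): θ ← -96° +27° = -69°
rotate_crank_by(+61°): θ ← -69° +61° = -8°
rotate_crank_by(-40°): θ ← -8° -40° = -48°
rotate_crank_by(+31°): θ ← -48° +31° = -17°
rotate_crank_by(+33°): θ ← -17° +33° = 16°
crank pin P = (r cos θ, r sin θ) = (49.024346, 14.057505)
h = r sin θ − e = 14.057505 − 11 = 3.057505
x = r cos θ + √(L² − h²) = 49.024346 + √(32761.0 − 9.3483) = 49.024346 + 180.974174 = 229.998521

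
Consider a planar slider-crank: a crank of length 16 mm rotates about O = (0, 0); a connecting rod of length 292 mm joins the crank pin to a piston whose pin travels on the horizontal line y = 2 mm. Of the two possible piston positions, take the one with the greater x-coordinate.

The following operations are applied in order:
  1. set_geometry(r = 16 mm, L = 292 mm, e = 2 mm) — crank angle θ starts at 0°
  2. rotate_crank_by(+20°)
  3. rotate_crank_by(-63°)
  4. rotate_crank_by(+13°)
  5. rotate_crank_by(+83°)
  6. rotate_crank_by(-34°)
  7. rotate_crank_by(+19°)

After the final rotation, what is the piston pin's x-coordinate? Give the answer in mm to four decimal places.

304.5026

set_geometry: r = 16 mm, L = 292 mm, e = 2 mm; θ ← 0°
rotate_crank_by(+20°): θ ← 0° +20° = 20°
rotate_crank_by(-63°): θ ← 20° -63° = -43°
rotate_crank_by(+13°): θ ← -43° +13° = -30°
rotate_crank_by(+83°): θ ← -30° +83° = 53°
rotate_crank_by(-34°): θ ← 53° -34° = 19°
rotate_crank_by(+19°): θ ← 19° +19° = 38°
crank pin P = (r cos θ, r sin θ) = (12.608172, 9.850584)
h = r sin θ − e = 9.850584 − 2 = 7.850584
x = r cos θ + √(L² − h²) = 12.608172 + √(85264.0 − 61.6317) = 12.608172 + 291.894447 = 304.502619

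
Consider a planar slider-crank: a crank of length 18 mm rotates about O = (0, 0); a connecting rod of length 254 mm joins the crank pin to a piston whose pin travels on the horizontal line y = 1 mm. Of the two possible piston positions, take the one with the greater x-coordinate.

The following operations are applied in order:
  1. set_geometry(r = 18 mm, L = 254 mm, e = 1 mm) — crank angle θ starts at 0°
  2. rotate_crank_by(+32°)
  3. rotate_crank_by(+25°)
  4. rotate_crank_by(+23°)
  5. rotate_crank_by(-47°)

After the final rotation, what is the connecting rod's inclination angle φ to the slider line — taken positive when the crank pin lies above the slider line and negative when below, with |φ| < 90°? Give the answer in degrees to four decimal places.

set_geometry: r = 18 mm, L = 254 mm, e = 1 mm; θ ← 0°
rotate_crank_by(+32°): θ ← 0° +32° = 32°
rotate_crank_by(+25°): θ ← 32° +25° = 57°
rotate_crank_by(+23°): θ ← 57° +23° = 80°
rotate_crank_by(-47°): θ ← 80° -47° = 33°
crank pin P = (r cos θ, r sin θ) = (15.096070, 9.803503)
h = r sin θ − e = 9.803503 − 1 = 8.803503
sin φ = h / L = 8.803503 / 254 = 0.03465946
φ = arcsin(0.03465946) = 1.986239°

1.9862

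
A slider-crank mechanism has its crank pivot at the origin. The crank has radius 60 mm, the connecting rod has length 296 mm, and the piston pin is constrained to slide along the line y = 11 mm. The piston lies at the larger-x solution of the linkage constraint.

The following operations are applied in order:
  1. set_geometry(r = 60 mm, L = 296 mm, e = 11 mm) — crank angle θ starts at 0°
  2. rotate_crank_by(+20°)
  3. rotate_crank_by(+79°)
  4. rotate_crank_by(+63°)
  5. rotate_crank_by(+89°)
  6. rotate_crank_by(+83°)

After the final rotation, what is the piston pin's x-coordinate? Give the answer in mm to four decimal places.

set_geometry: r = 60 mm, L = 296 mm, e = 11 mm; θ ← 0°
rotate_crank_by(+20°): θ ← 0° +20° = 20°
rotate_crank_by(+79°): θ ← 20° +79° = 99°
rotate_crank_by(+63°): θ ← 99° +63° = 162°
rotate_crank_by(+89°): θ ← 162° +89° = 251°
rotate_crank_by(+83°): θ ← 251° +83° = 334°
crank pin P = (r cos θ, r sin θ) = (53.927643, -26.302269)
h = r sin θ − e = -26.302269 − 11 = -37.302269
x = r cos θ + √(L² − h²) = 53.927643 + √(87616.0 − 1391.4593) = 53.927643 + 293.640155 = 347.567798

347.5678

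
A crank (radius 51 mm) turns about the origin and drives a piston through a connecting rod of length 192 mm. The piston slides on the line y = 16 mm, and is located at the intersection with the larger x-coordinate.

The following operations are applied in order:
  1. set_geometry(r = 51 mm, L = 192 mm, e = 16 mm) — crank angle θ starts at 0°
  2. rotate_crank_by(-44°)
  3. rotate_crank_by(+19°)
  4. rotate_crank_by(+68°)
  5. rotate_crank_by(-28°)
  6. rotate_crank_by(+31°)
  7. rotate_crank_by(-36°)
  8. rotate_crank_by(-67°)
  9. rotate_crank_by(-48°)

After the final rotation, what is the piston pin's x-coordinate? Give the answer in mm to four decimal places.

set_geometry: r = 51 mm, L = 192 mm, e = 16 mm; θ ← 0°
rotate_crank_by(-44°): θ ← 0° -44° = -44°
rotate_crank_by(+19°): θ ← -44° +19° = -25°
rotate_crank_by(+68°): θ ← -25° +68° = 43°
rotate_crank_by(-28°): θ ← 43° -28° = 15°
rotate_crank_by(+31°): θ ← 15° +31° = 46°
rotate_crank_by(-36°): θ ← 46° -36° = 10°
rotate_crank_by(-67°): θ ← 10° -67° = -57°
rotate_crank_by(-48°): θ ← -57° -48° = -105°
crank pin P = (r cos θ, r sin θ) = (-13.199771, -49.262217)
h = r sin θ − e = -49.262217 − 16 = -65.262217
x = r cos θ + √(L² − h²) = -13.199771 + √(36864.0 − 4259.1570) = -13.199771 + 180.568112 = 167.368341

167.3683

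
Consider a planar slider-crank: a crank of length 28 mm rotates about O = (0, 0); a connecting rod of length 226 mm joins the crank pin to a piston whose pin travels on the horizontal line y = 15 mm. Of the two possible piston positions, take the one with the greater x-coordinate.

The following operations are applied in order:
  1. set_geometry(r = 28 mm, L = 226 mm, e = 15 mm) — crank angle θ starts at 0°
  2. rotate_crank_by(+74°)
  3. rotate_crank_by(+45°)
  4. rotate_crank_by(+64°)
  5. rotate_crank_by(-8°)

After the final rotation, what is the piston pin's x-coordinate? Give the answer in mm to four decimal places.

set_geometry: r = 28 mm, L = 226 mm, e = 15 mm; θ ← 0°
rotate_crank_by(+74°): θ ← 0° +74° = 74°
rotate_crank_by(+45°): θ ← 74° +45° = 119°
rotate_crank_by(+64°): θ ← 119° +64° = 183°
rotate_crank_by(-8°): θ ← 183° -8° = 175°
crank pin P = (r cos θ, r sin θ) = (-27.893452, 2.440361)
h = r sin θ − e = 2.440361 − 15 = -12.559639
x = r cos θ + √(L² − h²) = -27.893452 + √(51076.0 − 157.7445) = -27.893452 + 225.650738 = 197.757286

197.7573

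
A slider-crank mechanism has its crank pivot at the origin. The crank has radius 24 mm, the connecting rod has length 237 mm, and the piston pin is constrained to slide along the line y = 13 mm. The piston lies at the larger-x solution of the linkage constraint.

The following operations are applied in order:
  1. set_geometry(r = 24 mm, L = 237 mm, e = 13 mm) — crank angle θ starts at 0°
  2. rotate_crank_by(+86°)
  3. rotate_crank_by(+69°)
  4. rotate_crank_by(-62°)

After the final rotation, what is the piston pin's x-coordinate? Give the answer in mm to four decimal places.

235.4901

set_geometry: r = 24 mm, L = 237 mm, e = 13 mm; θ ← 0°
rotate_crank_by(+86°): θ ← 0° +86° = 86°
rotate_crank_by(+69°): θ ← 86° +69° = 155°
rotate_crank_by(-62°): θ ← 155° -62° = 93°
crank pin P = (r cos θ, r sin θ) = (-1.256063, 23.967109)
h = r sin θ − e = 23.967109 − 13 = 10.967109
x = r cos θ + √(L² − h²) = -1.256063 + √(56169.0 − 120.2775) = -1.256063 + 236.746114 = 235.490051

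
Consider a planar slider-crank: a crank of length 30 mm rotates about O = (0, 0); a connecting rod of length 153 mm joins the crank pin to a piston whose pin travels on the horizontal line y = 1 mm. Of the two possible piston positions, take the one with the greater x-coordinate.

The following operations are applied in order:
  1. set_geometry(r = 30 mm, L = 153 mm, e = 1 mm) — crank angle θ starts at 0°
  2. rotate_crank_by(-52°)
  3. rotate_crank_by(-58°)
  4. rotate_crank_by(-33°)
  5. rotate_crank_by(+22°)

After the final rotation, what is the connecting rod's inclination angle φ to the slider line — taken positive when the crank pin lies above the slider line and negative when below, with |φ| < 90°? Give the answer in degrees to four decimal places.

-10.0558

set_geometry: r = 30 mm, L = 153 mm, e = 1 mm; θ ← 0°
rotate_crank_by(-52°): θ ← 0° -52° = -52°
rotate_crank_by(-58°): θ ← -52° -58° = -110°
rotate_crank_by(-33°): θ ← -110° -33° = -143°
rotate_crank_by(+22°): θ ← -143° +22° = -121°
crank pin P = (r cos θ, r sin θ) = (-15.451142, -25.715019)
h = r sin θ − e = -25.715019 − 1 = -26.715019
sin φ = h / L = -26.715019 / 153 = -0.17460797
φ = arcsin(-0.17460797) = -10.055845°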